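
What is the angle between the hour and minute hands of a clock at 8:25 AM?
Hour hand position: 8 x 30 + 25 x 0.5 = 252.5 degrees
Minute hand position: 25 x 6 = 150 degrees
Difference: |252.5 - 150| = 102.5 degrees
The angle between the hands is 102.5 degrees

Final answer: 102.5 degrees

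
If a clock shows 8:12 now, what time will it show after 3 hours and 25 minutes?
Starting time: 8:12
Adding 25 minutes to 12 minutes: 12 + 25 = 37 minutes
Adding 3 hours: 8 + 3 = 11
Final time: 11:37

Final answer: 11:37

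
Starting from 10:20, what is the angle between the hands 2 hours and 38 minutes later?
First find the time 2 hours and 38 minutes after 10:20.
Total minutes: 10 x 60 + 20 + 2 x 60 + 38 = 778.
778 mod 720 = 58 minutes = 12:58.
Now compute the angle at 12:58:
Hour hand: 0 x 30 + 58 x 0.5 = 29 degrees
Minute hand: 58 x 6 = 348 degrees
Difference: |29 - 348| = 319 degrees
Smaller angle: 360 - 319 = 41 degrees

Final answer: 41 degrees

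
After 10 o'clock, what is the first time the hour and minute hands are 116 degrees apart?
At t minutes past 10:00, the hour hand is at 30 x 10 + 0.5t degrees and the minute hand is at 6t degrees.
The smaller angle between them is 116 degrees when |30H - 5.5t| = 116 or |30H - 5.5t| = 244.
With H = 10, solve 30 x 10 - 5.5t = +/- target for each target:
  t = (30 x 10 - 116) / 5.5 = 33.45
  t = (30 x 10 + 116) / 5.5 = 75.64 (outside (0, 60))
  t = (30 x 10 - 244) / 5.5 = 10.18
  t = (30 x 10 + 244) / 5.5 = 98.91 (outside (0, 60))
Valid solutions in (0, 60): {10.18, 33.45} minutes.
The first occurrence is t = 10.18 minutes.
The hands form a 116-degree angle at 10.18 minutes past 10:00.

Final answer: 10.18 minutes past 10:00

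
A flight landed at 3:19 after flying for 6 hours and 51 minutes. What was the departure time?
Starting time: 3:19 = 199 total minutes past 12:00
Subtracting: 6 hours and 51 minutes = 411 minutes
199 - 411 = -212 (negative, add 12 hours = 720) = 508 minutes
= 8 hours and 28 minutes past 12:00 = 8:28

Final answer: 8:28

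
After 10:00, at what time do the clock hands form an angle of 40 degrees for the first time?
At t minutes past 10:00, the hour hand is at 30 x 10 + 0.5t degrees and the minute hand is at 6t degrees.
The smaller angle between them is 40 degrees when |30H - 5.5t| = 40 or |30H - 5.5t| = 320.
With H = 10, solve 30 x 10 - 5.5t = +/- target for each target:
  t = (30 x 10 - 40) / 5.5 = 47.27
  t = (30 x 10 + 40) / 5.5 = 61.82 (outside (0, 60))
  t = (30 x 10 - 320) / 5.5 = -3.64 (outside (0, 60))
  t = (30 x 10 + 320) / 5.5 = 112.73 (outside (0, 60))
Valid solutions in (0, 60): {47.27} minutes.
The first occurrence is t = 47.27 minutes.
The hands form a 40-degree angle at 47.27 minutes past 10:00.

Final answer: 47.27 minutes past 10:00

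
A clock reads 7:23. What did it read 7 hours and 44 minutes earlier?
Starting time: 7:23 = 443 total minutes past 12:00
Subtracting: 7 hours and 44 minutes = 464 minutes
443 - 464 = -21 (negative, add 12 hours = 720) = 699 minutes
= 11 hours and 39 minutes past 12:00 = 11:39

Final answer: 11:39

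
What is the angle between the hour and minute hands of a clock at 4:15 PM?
Hour hand position: 4 x 30 + 15 x 0.5 = 127.5 degrees
Minute hand position: 15 x 6 = 90 degrees
Difference: |127.5 - 90| = 37.5 degrees
The angle between the hands is 37.5 degrees

Final answer: 37.5 degrees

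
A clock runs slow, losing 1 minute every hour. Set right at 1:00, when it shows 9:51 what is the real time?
For every 60 true minutes, the faulty clock advances 59 minutes, so 1 faulty-clock minute corresponds to 60/59 true minutes.
From 1:00 to 9:51 on the faulty dial is 531 minutes.
True elapsed: 531 x 60/59 = 540 minutes = 9 hours.
True time: 1:00 + 9 hours = 10:00.

Final answer: 10:00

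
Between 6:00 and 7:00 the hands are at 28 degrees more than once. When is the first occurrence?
At t minutes past 6:00, the hour hand is at 30 x 6 + 0.5t degrees and the minute hand is at 6t degrees.
The smaller angle between them is 28 degrees when |30H - 5.5t| = 28 or |30H - 5.5t| = 332.
With H = 6, solve 30 x 6 - 5.5t = +/- target for each target:
  t = (30 x 6 - 28) / 5.5 = 27.64
  t = (30 x 6 + 28) / 5.5 = 37.82
  t = (30 x 6 - 332) / 5.5 = -27.64 (outside (0, 60))
  t = (30 x 6 + 332) / 5.5 = 93.09 (outside (0, 60))
Valid solutions in (0, 60): {27.64, 37.82} minutes.
The first occurrence is t = 27.64 minutes.
The hands form a 28-degree angle at 27.64 minutes past 6:00.

Final answer: 27.64 minutes past 6:00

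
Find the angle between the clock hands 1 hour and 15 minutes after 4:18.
First find the time 1 hour and 15 minutes after 4:18.
Total minutes: 4 x 60 + 18 + 1 x 60 + 15 = 333.
333 mod 720 = 333 minutes = 5:33.
Now compute the angle at 5:33:
Hour hand: 5 x 30 + 33 x 0.5 = 166.5 degrees
Minute hand: 33 x 6 = 198 degrees
Difference: |166.5 - 198| = 31.5 degrees
The angle is 31.5 degrees

Final answer: 31.5 degrees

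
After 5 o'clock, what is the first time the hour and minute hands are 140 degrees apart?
At t minutes past 5:00, the hour hand is at 30 x 5 + 0.5t degrees and the minute hand is at 6t degrees.
The smaller angle between them is 140 degrees when |30H - 5.5t| = 140 or |30H - 5.5t| = 220.
With H = 5, solve 30 x 5 - 5.5t = +/- target for each target:
  t = (30 x 5 - 140) / 5.5 = 1.82
  t = (30 x 5 + 140) / 5.5 = 52.73
  t = (30 x 5 - 220) / 5.5 = -12.73 (outside (0, 60))
  t = (30 x 5 + 220) / 5.5 = 67.27 (outside (0, 60))
Valid solutions in (0, 60): {1.82, 52.73} minutes.
The first occurrence is t = 1.82 minutes.
The hands form a 140-degree angle at 1.82 minutes past 5:00.

Final answer: 1.82 minutes past 5:00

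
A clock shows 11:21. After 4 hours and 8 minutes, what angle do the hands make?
First find the time 4 hours and 8 minutes after 11:21.
Total minutes: 11 x 60 + 21 + 4 x 60 + 8 = 929.
929 mod 720 = 209 minutes = 3:29.
Now compute the angle at 3:29:
Hour hand: 3 x 30 + 29 x 0.5 = 104.5 degrees
Minute hand: 29 x 6 = 174 degrees
Difference: |104.5 - 174| = 69.5 degrees
The angle is 69.5 degrees

Final answer: 69.5 degrees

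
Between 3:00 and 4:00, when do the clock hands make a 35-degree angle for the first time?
At t minutes past 3:00, the hour hand is at 30 x 3 + 0.5t degrees and the minute hand is at 6t degrees.
The smaller angle between them is 35 degrees when |30H - 5.5t| = 35 or |30H - 5.5t| = 325.
With H = 3, solve 30 x 3 - 5.5t = +/- target for each target:
  t = (30 x 3 - 35) / 5.5 = 10
  t = (30 x 3 + 35) / 5.5 = 22.73
  t = (30 x 3 - 325) / 5.5 = -42.73 (outside (0, 60))
  t = (30 x 3 + 325) / 5.5 = 75.45 (outside (0, 60))
Valid solutions in (0, 60): {10, 22.73} minutes.
The first occurrence is t = 10 minutes.
The hands form a 35-degree angle at 10 minutes past 3:00.

Final answer: 10 minutes past 3:00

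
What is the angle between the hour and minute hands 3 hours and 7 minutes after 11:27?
First find the time 3 hours and 7 minutes after 11:27.
Total minutes: 11 x 60 + 27 + 3 x 60 + 7 = 874.
874 mod 720 = 154 minutes = 2:34.
Now compute the angle at 2:34:
Hour hand: 2 x 30 + 34 x 0.5 = 77 degrees
Minute hand: 34 x 6 = 204 degrees
Difference: |77 - 204| = 127 degrees
The angle is 127 degrees

Final answer: 127 degrees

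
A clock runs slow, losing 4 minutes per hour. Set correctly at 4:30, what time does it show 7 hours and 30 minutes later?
For every 60 true minutes, the faulty clock advances 60 - 4 = 56 minutes.
True elapsed: 7 hours and 30 minutes = 450 minutes.
Faulty clock advances: 450 x 56/60 = 420 minutes (drift: 30 minutes behind).
Shown time: 4:30 + 420 minutes = 11:30.

Final answer: 11:30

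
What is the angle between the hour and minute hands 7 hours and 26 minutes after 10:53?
First find the time 7 hours and 26 minutes after 10:53.
Total minutes: 10 x 60 + 53 + 7 x 60 + 26 = 1099.
1099 mod 720 = 379 minutes = 6:19.
Now compute the angle at 6:19:
Hour hand: 6 x 30 + 19 x 0.5 = 189.5 degrees
Minute hand: 19 x 6 = 114 degrees
Difference: |189.5 - 114| = 75.5 degrees
The angle is 75.5 degrees

Final answer: 75.5 degrees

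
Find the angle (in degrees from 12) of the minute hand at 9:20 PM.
The minute hand moves 6 degrees per minute.
At 9:20: 20 x 6 = 120 degrees

Final answer: 120 degrees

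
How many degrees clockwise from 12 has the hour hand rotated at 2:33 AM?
The hour hand moves 30 degrees per hour and 0.5 degrees per minute.
At 2:33: (2) x 30 + 33 x 0.5 = 60 + 16.5 = 76.5 degrees

Final answer: 76.5 degrees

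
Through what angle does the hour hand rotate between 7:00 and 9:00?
The hour hand moves 0.5 degrees per minute.
Time elapsed: 9:00 - 7:00 = 120 minutes
Angular displacement: 120 x 0.5 = 60 degrees

Final answer: 60 degrees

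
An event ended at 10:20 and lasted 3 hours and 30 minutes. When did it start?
Starting time: 10:20 = 620 total minutes past 12:00
Subtracting: 3 hours and 30 minutes = 210 minutes
620 - 210 = 410 minutes
= 6 hours and 50 minutes past 12:00 = 6:50

Final answer: 6:50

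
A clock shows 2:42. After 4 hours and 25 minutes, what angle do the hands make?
First find the time 4 hours and 25 minutes after 2:42.
Total minutes: 2 x 60 + 42 + 4 x 60 + 25 = 427.
427 mod 720 = 427 minutes = 7:07.
Now compute the angle at 7:07:
Hour hand: 7 x 30 + 7 x 0.5 = 213.5 degrees
Minute hand: 7 x 6 = 42 degrees
Difference: |213.5 - 42| = 171.5 degrees
The angle is 171.5 degrees

Final answer: 171.5 degrees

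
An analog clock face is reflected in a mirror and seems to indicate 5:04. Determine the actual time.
Reflection across the vertical (12-6) axis maps a hand at angle A degrees to (360 - A) degrees, which sends a reading of T minutes past 12:00 to (720 - T) minutes past 12:00.
Mirror reads 5:04 = 304 minutes past 12:00.
Actual time: (720 - 304) mod 720 = 416 minutes = 6:56.

Final answer: 6:56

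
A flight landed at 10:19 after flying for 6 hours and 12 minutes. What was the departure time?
Starting time: 10:19 = 619 total minutes past 12:00
Subtracting: 6 hours and 12 minutes = 372 minutes
619 - 372 = 247 minutes
= 4 hours and 7 minutes past 12:00 = 4:07

Final answer: 4:07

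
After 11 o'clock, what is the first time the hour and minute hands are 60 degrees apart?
At t minutes past 11:00, the hour hand is at 30 x 11 + 0.5t degrees and the minute hand is at 6t degrees.
The smaller angle between them is 60 degrees when |30H - 5.5t| = 60 or |30H - 5.5t| = 300.
With H = 11, solve 30 x 11 - 5.5t = +/- target for each target:
  t = (30 x 11 - 60) / 5.5 = 49.09
  t = (30 x 11 + 60) / 5.5 = 70.91 (outside (0, 60))
  t = (30 x 11 - 300) / 5.5 = 5.45
  t = (30 x 11 + 300) / 5.5 = 114.55 (outside (0, 60))
Valid solutions in (0, 60): {5.45, 49.09} minutes.
The first occurrence is t = 5.45 minutes.
The hands form a 60-degree angle at 5.45 minutes past 11:00.

Final answer: 5.45 minutes past 11:00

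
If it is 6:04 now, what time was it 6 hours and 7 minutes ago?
Starting time: 6:04 = 364 total minutes past 12:00
Subtracting: 6 hours and 7 minutes = 367 minutes
364 - 367 = -3 (negative, add 12 hours = 720) = 717 minutes
= 11 hours and 57 minutes past 12:00 = 11:57

Final answer: 11:57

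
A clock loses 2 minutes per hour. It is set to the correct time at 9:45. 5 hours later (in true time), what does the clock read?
For every 60 true minutes, the faulty clock advances 60 - 2 = 58 minutes.
True elapsed: 5 hours = 300 minutes.
Faulty clock advances: 300 x 58/60 = 290 minutes (drift: 10 minutes behind).
Shown time: 9:45 + 290 minutes = 2:35.

Final answer: 2:35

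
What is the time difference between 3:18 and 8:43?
From 3:18 to 8:43:
(8 x 60 + 43) - (3 x 60 + 18) = 523 - 198 = 325 minutes
= 5 hours and 25 minutes

Final answer: 5 hours and 25 minutes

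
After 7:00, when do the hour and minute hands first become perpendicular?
At t minutes past 7:00, the hour hand is at 30 x 7 + 0.5t degrees and the minute hand is at 6t degrees.
The smaller angle between them is 90 degrees when |30H - 5.5t| = 90 or |30H - 5.5t| = 270.
With H = 7, solve 30 x 7 - 5.5t = +/- target for each target:
  t = (30 x 7 - 90) / 5.5 = 21.82
  t = (30 x 7 + 90) / 5.5 = 54.55
  t = (30 x 7 - 270) / 5.5 = -10.91 (outside (0, 60))
  t = (30 x 7 + 270) / 5.5 = 87.27 (outside (0, 60))
Valid solutions in (0, 60): {21.82, 54.55} minutes.
First occurrence: t = 21.82 minutes.
The hands are at right angles at 21.82 minutes past 7:00.

Final answer: 21.82 minutes past 7:00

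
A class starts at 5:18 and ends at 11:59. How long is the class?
From 5:18 to 11:59:
(11 x 60 + 59) - (5 x 60 + 18) = 719 - 318 = 401 minutes
= 6 hours and 41 minutes

Final answer: 6 hours and 41 minutes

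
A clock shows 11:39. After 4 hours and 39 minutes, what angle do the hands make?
First find the time 4 hours and 39 minutes after 11:39.
Total minutes: 11 x 60 + 39 + 4 x 60 + 39 = 978.
978 mod 720 = 258 minutes = 4:18.
Now compute the angle at 4:18:
Hour hand: 4 x 30 + 18 x 0.5 = 129 degrees
Minute hand: 18 x 6 = 108 degrees
Difference: |129 - 108| = 21 degrees
The angle is 21 degrees

Final answer: 21 degrees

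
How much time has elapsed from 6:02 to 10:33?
From 6:02 to 10:33:
(10 x 60 + 33) - (6 x 60 + 2) = 633 - 362 = 271 minutes
= 4 hours and 31 minutes

Final answer: 4 hours and 31 minutes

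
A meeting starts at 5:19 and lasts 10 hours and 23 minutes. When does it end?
Starting time: 5:19
Adding 23 minutes to 19 minutes: 19 + 23 = 42 minutes
Adding 10 hours: 5 + 10 = 15 - 12 = 3
Final time: 3:42

Final answer: 3:42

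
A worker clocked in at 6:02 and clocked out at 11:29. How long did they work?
From 6:02 to 11:29:
(11 x 60 + 29) - (6 x 60 + 2) = 689 - 362 = 327 minutes
= 5 hours and 27 minutes

Final answer: 5 hours and 27 minutes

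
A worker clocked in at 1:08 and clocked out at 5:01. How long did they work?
From 1:08 to 5:01:
(5 x 60 + 1) - (1 x 60 + 8) = 301 - 68 = 233 minutes
= 3 hours and 53 minutes

Final answer: 3 hours and 53 minutes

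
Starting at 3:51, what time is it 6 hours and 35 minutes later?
Starting time: 3:51
Adding 35 minutes to 51 minutes: 51 + 35 = 86 minutes = 1 hour and 26 minutes
Adding 6 hours: 3 + 6 + 1 (carry) = 10
Final time: 10:26

Final answer: 10:26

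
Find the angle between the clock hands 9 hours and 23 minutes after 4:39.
First find the time 9 hours and 23 minutes after 4:39.
Total minutes: 4 x 60 + 39 + 9 x 60 + 23 = 842.
842 mod 720 = 122 minutes = 2:02.
Now compute the angle at 2:02:
Hour hand: 2 x 30 + 2 x 0.5 = 61 degrees
Minute hand: 2 x 6 = 12 degrees
Difference: |61 - 12| = 49 degrees
The angle is 49 degrees

Final answer: 49 degrees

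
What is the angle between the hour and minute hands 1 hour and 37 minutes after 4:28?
First find the time 1 hour and 37 minutes after 4:28.
Total minutes: 4 x 60 + 28 + 1 x 60 + 37 = 365.
365 mod 720 = 365 minutes = 6:05.
Now compute the angle at 6:05:
Hour hand: 6 x 30 + 5 x 0.5 = 182.5 degrees
Minute hand: 5 x 6 = 30 degrees
Difference: |182.5 - 30| = 152.5 degrees
The angle is 152.5 degrees

Final answer: 152.5 degrees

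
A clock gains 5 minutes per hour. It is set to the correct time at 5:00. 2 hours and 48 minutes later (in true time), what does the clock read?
For every 60 true minutes, the faulty clock advances 60 + 5 = 65 minutes.
True elapsed: 2 hours and 48 minutes = 168 minutes.
Faulty clock advances: 168 x 65/60 = 182 minutes (drift: 14 minutes ahead).
Shown time: 5:00 + 182 minutes = 8:02.

Final answer: 8:02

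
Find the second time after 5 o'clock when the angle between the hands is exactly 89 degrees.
At t minutes past 5:00, the hour hand is at 30 x 5 + 0.5t degrees and the minute hand is at 6t degrees.
The smaller angle between them is 89 degrees when |30H - 5.5t| = 89 or |30H - 5.5t| = 271.
With H = 5, solve 30 x 5 - 5.5t = +/- target for each target:
  t = (30 x 5 - 89) / 5.5 = 11.09
  t = (30 x 5 + 89) / 5.5 = 43.45
  t = (30 x 5 - 271) / 5.5 = -22 (outside (0, 60))
  t = (30 x 5 + 271) / 5.5 = 76.55 (outside (0, 60))
Valid solutions in (0, 60): {11.09, 43.45} minutes.
The second occurrence is t = 43.45 minutes.
The hands form a 89-degree angle at 43.45 minutes past 5:00.

Final answer: 43.45 minutes past 5:00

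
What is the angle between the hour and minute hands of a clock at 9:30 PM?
Hour hand position: 9 x 30 + 30 x 0.5 = 285 degrees
Minute hand position: 30 x 6 = 180 degrees
Difference: |285 - 180| = 105 degrees
The angle between the hands is 105 degrees

Final answer: 105 degrees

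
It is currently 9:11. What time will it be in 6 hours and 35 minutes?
Starting time: 9:11
Adding 35 minutes to 11 minutes: 11 + 35 = 46 minutes
Adding 6 hours: 9 + 6 = 15 - 12 = 3
Final time: 3:46

Final answer: 3:46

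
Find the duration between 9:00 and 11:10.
From 9:00 to 11:10:
(11 x 60 + 10) - (9 x 60 + 0) = 670 - 540 = 130 minutes
= 2 hours and 10 minutes

Final answer: 2 hours and 10 minutes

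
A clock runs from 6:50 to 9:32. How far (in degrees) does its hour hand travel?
The hour hand moves 0.5 degrees per minute.
Time elapsed: 9:32 - 6:50 = 162 minutes
Angular displacement: 162 x 0.5 = 81 degrees

Final answer: 81 degrees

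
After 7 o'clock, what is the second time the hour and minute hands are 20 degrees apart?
At t minutes past 7:00, the hour hand is at 30 x 7 + 0.5t degrees and the minute hand is at 6t degrees.
The smaller angle between them is 20 degrees when |30H - 5.5t| = 20 or |30H - 5.5t| = 340.
With H = 7, solve 30 x 7 - 5.5t = +/- target for each target:
  t = (30 x 7 - 20) / 5.5 = 34.55
  t = (30 x 7 + 20) / 5.5 = 41.82
  t = (30 x 7 - 340) / 5.5 = -23.64 (outside (0, 60))
  t = (30 x 7 + 340) / 5.5 = 100 (outside (0, 60))
Valid solutions in (0, 60): {34.55, 41.82} minutes.
The second occurrence is t = 41.82 minutes.
The hands form a 20-degree angle at 41.82 minutes past 7:00.

Final answer: 41.82 minutes past 7:00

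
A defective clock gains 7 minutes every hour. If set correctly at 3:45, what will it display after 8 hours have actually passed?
For every 60 true minutes, the faulty clock advances 60 + 7 = 67 minutes.
True elapsed: 8 hours = 480 minutes.
Faulty clock advances: 480 x 67/60 = 536 minutes (drift: 56 minutes ahead).
Shown time: 3:45 + 536 minutes = 12:41.

Final answer: 12:41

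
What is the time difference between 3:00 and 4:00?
From 3:00 to 4:00:
(4 x 60 + 0) - (3 x 60 + 0) = 240 - 180 = 60 minutes
= 1 hour

Final answer: 1 hour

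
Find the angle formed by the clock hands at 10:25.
Hour hand position: 10 x 30 + 25 x 0.5 = 312.5 degrees
Minute hand position: 25 x 6 = 150 degrees
Difference: |312.5 - 150| = 162.5 degrees
The angle between the hands is 162.5 degrees

Final answer: 162.5 degrees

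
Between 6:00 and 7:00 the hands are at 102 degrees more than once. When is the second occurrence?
At t minutes past 6:00, the hour hand is at 30 x 6 + 0.5t degrees and the minute hand is at 6t degrees.
The smaller angle between them is 102 degrees when |30H - 5.5t| = 102 or |30H - 5.5t| = 258.
With H = 6, solve 30 x 6 - 5.5t = +/- target for each target:
  t = (30 x 6 - 102) / 5.5 = 14.18
  t = (30 x 6 + 102) / 5.5 = 51.27
  t = (30 x 6 - 258) / 5.5 = -14.18 (outside (0, 60))
  t = (30 x 6 + 258) / 5.5 = 79.64 (outside (0, 60))
Valid solutions in (0, 60): {14.18, 51.27} minutes.
The second occurrence is t = 51.27 minutes.
The hands form a 102-degree angle at 51.27 minutes past 6:00.

Final answer: 51.27 minutes past 6:00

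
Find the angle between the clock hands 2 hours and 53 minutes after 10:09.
First find the time 2 hours and 53 minutes after 10:09.
Total minutes: 10 x 60 + 9 + 2 x 60 + 53 = 782.
782 mod 720 = 62 minutes = 1:02.
Now compute the angle at 1:02:
Hour hand: 1 x 30 + 2 x 0.5 = 31 degrees
Minute hand: 2 x 6 = 12 degrees
Difference: |31 - 12| = 19 degrees
The angle is 19 degrees

Final answer: 19 degrees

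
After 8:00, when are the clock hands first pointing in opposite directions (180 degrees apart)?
For hands to be 180 degrees apart: |30H - 5.5t| = 180
With H = 8: t = (30 x 8 + 180)/5.5 = 76.36 or t = (30 x 8 - 180)/5.5 = 10.91
First valid solution (0 < t < 60): t = 10.91 minutes
The hands are opposite at 10.91 minutes past 8:00.

Final answer: 10.91 minutes past 8:00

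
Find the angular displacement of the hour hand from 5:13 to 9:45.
The hour hand moves 0.5 degrees per minute.
Time elapsed: 9:45 - 5:13 = 272 minutes
Angular displacement: 272 x 0.5 = 136 degrees

Final answer: 136 degrees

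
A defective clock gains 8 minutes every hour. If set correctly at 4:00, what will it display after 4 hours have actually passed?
For every 60 true minutes, the faulty clock advances 60 + 8 = 68 minutes.
True elapsed: 4 hours = 240 minutes.
Faulty clock advances: 240 x 68/60 = 272 minutes (drift: 32 minutes ahead).
Shown time: 4:00 + 272 minutes = 8:32.

Final answer: 8:32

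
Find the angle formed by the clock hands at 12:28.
Hour hand position: 0 x 30 + 28 x 0.5 = 14 degrees
Minute hand position: 28 x 6 = 168 degrees
Difference: |14 - 168| = 154 degrees
The angle between the hands is 154 degrees

Final answer: 154 degrees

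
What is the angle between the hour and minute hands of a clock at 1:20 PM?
Hour hand position: 1 x 30 + 20 x 0.5 = 40 degrees
Minute hand position: 20 x 6 = 120 degrees
Difference: |40 - 120| = 80 degrees
The angle between the hands is 80 degrees

Final answer: 80 degrees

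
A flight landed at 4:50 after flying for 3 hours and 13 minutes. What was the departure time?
Starting time: 4:50 = 290 total minutes past 12:00
Subtracting: 3 hours and 13 minutes = 193 minutes
290 - 193 = 97 minutes
= 1 hour and 37 minutes past 12:00 = 1:37

Final answer: 1:37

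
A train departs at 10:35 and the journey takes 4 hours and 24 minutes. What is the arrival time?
Starting time: 10:35
Adding 24 minutes to 35 minutes: 35 + 24 = 59 minutes
Adding 4 hours: 10 + 4 = 14 - 12 = 2
Final time: 2:59

Final answer: 2:59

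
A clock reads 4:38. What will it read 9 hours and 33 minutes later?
Starting time: 4:38
Adding 33 minutes to 38 minutes: 38 + 33 = 71 minutes = 1 hour and 11 minutes
Adding 9 hours: 4 + 9 + 1 (carry) = 14 - 12 = 2
Final time: 2:11

Final answer: 2:11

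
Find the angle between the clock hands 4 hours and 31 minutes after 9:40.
First find the time 4 hours and 31 minutes after 9:40.
Total minutes: 9 x 60 + 40 + 4 x 60 + 31 = 851.
851 mod 720 = 131 minutes = 2:11.
Now compute the angle at 2:11:
Hour hand: 2 x 30 + 11 x 0.5 = 65.5 degrees
Minute hand: 11 x 6 = 66 degrees
Difference: |65.5 - 66| = 0.5 degrees
The angle is 0.5 degrees

Final answer: 0.5 degrees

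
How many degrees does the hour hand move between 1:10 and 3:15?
The hour hand moves 0.5 degrees per minute.
Time elapsed: 3:15 - 1:10 = 125 minutes
Angular displacement: 125 x 0.5 = 62.5 degrees

Final answer: 62.5 degrees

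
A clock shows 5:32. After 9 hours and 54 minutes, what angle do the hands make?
First find the time 9 hours and 54 minutes after 5:32.
Total minutes: 5 x 60 + 32 + 9 x 60 + 54 = 926.
926 mod 720 = 206 minutes = 3:26.
Now compute the angle at 3:26:
Hour hand: 3 x 30 + 26 x 0.5 = 103 degrees
Minute hand: 26 x 6 = 156 degrees
Difference: |103 - 156| = 53 degrees
The angle is 53 degrees

Final answer: 53 degrees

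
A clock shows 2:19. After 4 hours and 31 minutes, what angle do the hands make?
First find the time 4 hours and 31 minutes after 2:19.
Total minutes: 2 x 60 + 19 + 4 x 60 + 31 = 410.
410 mod 720 = 410 minutes = 6:50.
Now compute the angle at 6:50:
Hour hand: 6 x 30 + 50 x 0.5 = 205 degrees
Minute hand: 50 x 6 = 300 degrees
Difference: |205 - 300| = 95 degrees
The angle is 95 degrees

Final answer: 95 degrees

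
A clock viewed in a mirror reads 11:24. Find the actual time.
Reflection across the vertical (12-6) axis maps a hand at angle A degrees to (360 - A) degrees, which sends a reading of T minutes past 12:00 to (720 - T) minutes past 12:00.
Mirror reads 11:24 = 684 minutes past 12:00.
Actual time: (720 - 684) mod 720 = 36 minutes = 12:36.

Final answer: 12:36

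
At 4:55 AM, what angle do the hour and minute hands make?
Hour hand position: 4 x 30 + 55 x 0.5 = 147.5 degrees
Minute hand position: 55 x 6 = 330 degrees
Difference: |147.5 - 330| = 182.5 degrees
Since 182.5 > 180, the smaller angle is 360 - 182.5 = 177.5 degrees

Final answer: 177.5 degrees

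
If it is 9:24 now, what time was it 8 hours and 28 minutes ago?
Starting time: 9:24 = 564 total minutes past 12:00
Subtracting: 8 hours and 28 minutes = 508 minutes
564 - 508 = 56 minutes
= 56 minutes past 12:00 = 12:56

Final answer: 12:56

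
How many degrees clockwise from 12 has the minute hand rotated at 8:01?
The minute hand moves 6 degrees per minute.
At 8:01: 1 x 6 = 6 degrees

Final answer: 6 degrees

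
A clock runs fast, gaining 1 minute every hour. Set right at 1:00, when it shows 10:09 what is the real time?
For every 60 true minutes, the faulty clock advances 61 minutes, so 1 faulty-clock minute corresponds to 60/61 true minutes.
From 1:00 to 10:09 on the faulty dial is 549 minutes.
True elapsed: 549 x 60/61 = 540 minutes = 9 hours.
True time: 1:00 + 9 hours = 10:00.

Final answer: 10:00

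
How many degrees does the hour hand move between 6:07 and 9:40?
The hour hand moves 0.5 degrees per minute.
Time elapsed: 9:40 - 6:07 = 213 minutes
Angular displacement: 213 x 0.5 = 106.5 degrees

Final answer: 106.5 degrees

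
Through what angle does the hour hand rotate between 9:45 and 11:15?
The hour hand moves 0.5 degrees per minute.
Time elapsed: 11:15 - 9:45 = 90 minutes
Angular displacement: 90 x 0.5 = 45 degrees

Final answer: 45 degrees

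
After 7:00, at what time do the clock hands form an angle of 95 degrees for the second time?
At t minutes past 7:00, the hour hand is at 30 x 7 + 0.5t degrees and the minute hand is at 6t degrees.
The smaller angle between them is 95 degrees when |30H - 5.5t| = 95 or |30H - 5.5t| = 265.
With H = 7, solve 30 x 7 - 5.5t = +/- target for each target:
  t = (30 x 7 - 95) / 5.5 = 20.91
  t = (30 x 7 + 95) / 5.5 = 55.45
  t = (30 x 7 - 265) / 5.5 = -10 (outside (0, 60))
  t = (30 x 7 + 265) / 5.5 = 86.36 (outside (0, 60))
Valid solutions in (0, 60): {20.91, 55.45} minutes.
The second occurrence is t = 55.45 minutes.
The hands form a 95-degree angle at 55.45 minutes past 7:00.

Final answer: 55.45 minutes past 7:00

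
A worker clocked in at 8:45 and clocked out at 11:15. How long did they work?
From 8:45 to 11:15:
(11 x 60 + 15) - (8 x 60 + 45) = 675 - 525 = 150 minutes
= 2 hours and 30 minutes

Final answer: 2 hours and 30 minutes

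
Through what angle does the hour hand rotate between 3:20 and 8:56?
The hour hand moves 0.5 degrees per minute.
Time elapsed: 8:56 - 3:20 = 336 minutes
Angular displacement: 336 x 0.5 = 168 degrees

Final answer: 168 degrees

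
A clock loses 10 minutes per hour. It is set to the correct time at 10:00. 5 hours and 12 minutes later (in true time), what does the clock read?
For every 60 true minutes, the faulty clock advances 60 - 10 = 50 minutes.
True elapsed: 5 hours and 12 minutes = 312 minutes.
Faulty clock advances: 312 x 50/60 = 260 minutes (drift: 52 minutes behind).
Shown time: 10:00 + 260 minutes = 2:20.

Final answer: 2:20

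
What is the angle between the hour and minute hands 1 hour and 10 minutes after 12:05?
First find the time 1 hour and 10 minutes after 12:05.
Total minutes: 12 x 60 + 5 + 1 x 60 + 10 = 795.
795 mod 720 = 75 minutes = 1:15.
Now compute the angle at 1:15:
Hour hand: 1 x 30 + 15 x 0.5 = 37.5 degrees
Minute hand: 15 x 6 = 90 degrees
Difference: |37.5 - 90| = 52.5 degrees
The angle is 52.5 degrees

Final answer: 52.5 degrees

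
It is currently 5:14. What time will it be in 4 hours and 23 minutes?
Starting time: 5:14
Adding 23 minutes to 14 minutes: 14 + 23 = 37 minutes
Adding 4 hours: 5 + 4 = 9
Final time: 9:37

Final answer: 9:37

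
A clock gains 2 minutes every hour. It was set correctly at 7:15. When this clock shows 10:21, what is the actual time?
For every 60 true minutes, the faulty clock advances 62 minutes, so 1 faulty-clock minute corresponds to 60/62 true minutes.
From 7:15 to 10:21 on the faulty dial is 186 minutes.
True elapsed: 186 x 60/62 = 180 minutes = 3 hours.
True time: 7:15 + 3 hours = 10:15.

Final answer: 10:15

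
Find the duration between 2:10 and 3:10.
From 2:10 to 3:10:
(3 x 60 + 10) - (2 x 60 + 10) = 190 - 130 = 60 minutes
= 1 hour

Final answer: 1 hour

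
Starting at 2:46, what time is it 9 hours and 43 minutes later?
Starting time: 2:46
Adding 43 minutes to 46 minutes: 46 + 43 = 89 minutes = 1 hour and 29 minutes
Adding 9 hours: 2 + 9 + 1 (carry) = 12
Final time: 12:29

Final answer: 12:29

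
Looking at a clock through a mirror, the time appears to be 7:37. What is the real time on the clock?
Reflection across the vertical (12-6) axis maps a hand at angle A degrees to (360 - A) degrees, which sends a reading of T minutes past 12:00 to (720 - T) minutes past 12:00.
Mirror reads 7:37 = 457 minutes past 12:00.
Actual time: (720 - 457) mod 720 = 263 minutes = 4:23.

Final answer: 4:23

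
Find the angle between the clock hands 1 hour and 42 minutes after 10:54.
First find the time 1 hour and 42 minutes after 10:54.
Total minutes: 10 x 60 + 54 + 1 x 60 + 42 = 756.
756 mod 720 = 36 minutes = 12:36.
Now compute the angle at 12:36:
Hour hand: 0 x 30 + 36 x 0.5 = 18 degrees
Minute hand: 36 x 6 = 216 degrees
Difference: |18 - 216| = 198 degrees
Smaller angle: 360 - 198 = 162 degrees

Final answer: 162 degrees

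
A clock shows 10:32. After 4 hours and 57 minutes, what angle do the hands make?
First find the time 4 hours and 57 minutes after 10:32.
Total minutes: 10 x 60 + 32 + 4 x 60 + 57 = 929.
929 mod 720 = 209 minutes = 3:29.
Now compute the angle at 3:29:
Hour hand: 3 x 30 + 29 x 0.5 = 104.5 degrees
Minute hand: 29 x 6 = 174 degrees
Difference: |104.5 - 174| = 69.5 degrees
The angle is 69.5 degrees

Final answer: 69.5 degrees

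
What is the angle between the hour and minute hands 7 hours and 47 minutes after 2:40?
First find the time 7 hours and 47 minutes after 2:40.
Total minutes: 2 x 60 + 40 + 7 x 60 + 47 = 627.
627 mod 720 = 627 minutes = 10:27.
Now compute the angle at 10:27:
Hour hand: 10 x 30 + 27 x 0.5 = 313.5 degrees
Minute hand: 27 x 6 = 162 degrees
Difference: |313.5 - 162| = 151.5 degrees
The angle is 151.5 degrees

Final answer: 151.5 degrees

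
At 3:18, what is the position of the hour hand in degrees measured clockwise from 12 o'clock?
The hour hand moves 30 degrees per hour and 0.5 degrees per minute.
At 3:18: (3) x 30 + 18 x 0.5 = 90 + 9 = 99 degrees

Final answer: 99 degrees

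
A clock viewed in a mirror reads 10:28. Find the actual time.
Reflection across the vertical (12-6) axis maps a hand at angle A degrees to (360 - A) degrees, which sends a reading of T minutes past 12:00 to (720 - T) minutes past 12:00.
Mirror reads 10:28 = 628 minutes past 12:00.
Actual time: (720 - 628) mod 720 = 92 minutes = 1:32.

Final answer: 1:32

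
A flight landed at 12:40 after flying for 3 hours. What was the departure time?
Starting time: 12:40 = 40 total minutes past 12:00
Subtracting: 3 hours = 180 minutes
40 - 180 = -140 (negative, add 12 hours = 720) = 580 minutes
= 9 hours and 40 minutes past 12:00 = 9:40

Final answer: 9:40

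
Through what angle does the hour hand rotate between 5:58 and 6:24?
The hour hand moves 0.5 degrees per minute.
Time elapsed: 6:24 - 5:58 = 26 minutes
Angular displacement: 26 x 0.5 = 13 degrees

Final answer: 13 degrees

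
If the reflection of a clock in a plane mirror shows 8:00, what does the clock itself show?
Reflection across the vertical (12-6) axis maps a hand at angle A degrees to (360 - A) degrees, which sends a reading of T minutes past 12:00 to (720 - T) minutes past 12:00.
Mirror reads 8:00 = 480 minutes past 12:00.
Actual time: (720 - 480) mod 720 = 240 minutes = 4:00.

Final answer: 4:00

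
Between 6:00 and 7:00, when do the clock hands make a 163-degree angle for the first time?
At t minutes past 6:00, the hour hand is at 30 x 6 + 0.5t degrees and the minute hand is at 6t degrees.
The smaller angle between them is 163 degrees when |30H - 5.5t| = 163 or |30H - 5.5t| = 197.
With H = 6, solve 30 x 6 - 5.5t = +/- target for each target:
  t = (30 x 6 - 163) / 5.5 = 3.09
  t = (30 x 6 + 163) / 5.5 = 62.36 (outside (0, 60))
  t = (30 x 6 - 197) / 5.5 = -3.09 (outside (0, 60))
  t = (30 x 6 + 197) / 5.5 = 68.55 (outside (0, 60))
Valid solutions in (0, 60): {3.09} minutes.
The first occurrence is t = 3.09 minutes.
The hands form a 163-degree angle at 3.09 minutes past 6:00.

Final answer: 3.09 minutes past 6:00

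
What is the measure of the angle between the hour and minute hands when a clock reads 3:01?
Hour hand position: 3 x 30 + 1 x 0.5 = 90.5 degrees
Minute hand position: 1 x 6 = 6 degrees
Difference: |90.5 - 6| = 84.5 degrees
The angle between the hands is 84.5 degrees

Final answer: 84.5 degrees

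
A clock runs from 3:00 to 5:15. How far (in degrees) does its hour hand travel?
The hour hand moves 0.5 degrees per minute.
Time elapsed: 5:15 - 3:00 = 135 minutes
Angular displacement: 135 x 0.5 = 67.5 degrees

Final answer: 67.5 degrees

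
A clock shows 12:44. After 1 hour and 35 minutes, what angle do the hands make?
First find the time 1 hour and 35 minutes after 12:44.
Total minutes: 12 x 60 + 44 + 1 x 60 + 35 = 859.
859 mod 720 = 139 minutes = 2:19.
Now compute the angle at 2:19:
Hour hand: 2 x 30 + 19 x 0.5 = 69.5 degrees
Minute hand: 19 x 6 = 114 degrees
Difference: |69.5 - 114| = 44.5 degrees
The angle is 44.5 degrees

Final answer: 44.5 degrees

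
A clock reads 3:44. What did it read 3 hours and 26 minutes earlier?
Starting time: 3:44 = 224 total minutes past 12:00
Subtracting: 3 hours and 26 minutes = 206 minutes
224 - 206 = 18 minutes
= 18 minutes past 12:00 = 12:18

Final answer: 12:18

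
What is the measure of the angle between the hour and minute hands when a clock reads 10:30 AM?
Hour hand position: 10 x 30 + 30 x 0.5 = 315 degrees
Minute hand position: 30 x 6 = 180 degrees
Difference: |315 - 180| = 135 degrees
The angle between the hands is 135 degrees

Final answer: 135 degrees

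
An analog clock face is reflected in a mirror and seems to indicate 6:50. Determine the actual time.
Reflection across the vertical (12-6) axis maps a hand at angle A degrees to (360 - A) degrees, which sends a reading of T minutes past 12:00 to (720 - T) minutes past 12:00.
Mirror reads 6:50 = 410 minutes past 12:00.
Actual time: (720 - 410) mod 720 = 310 minutes = 5:10.

Final answer: 5:10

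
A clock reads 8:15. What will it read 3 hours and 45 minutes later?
Starting time: 8:15
Adding 45 minutes to 15 minutes: 15 + 45 = 60 minutes = 1 hour
Adding 3 hours: 8 + 3 + 1 (carry) = 12
Final time: 12:00

Final answer: 12:00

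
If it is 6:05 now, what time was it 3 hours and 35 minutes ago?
Starting time: 6:05 = 365 total minutes past 12:00
Subtracting: 3 hours and 35 minutes = 215 minutes
365 - 215 = 150 minutes
= 2 hours and 30 minutes past 12:00 = 2:30

Final answer: 2:30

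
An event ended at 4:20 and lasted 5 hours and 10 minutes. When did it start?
Starting time: 4:20 = 260 total minutes past 12:00
Subtracting: 5 hours and 10 minutes = 310 minutes
260 - 310 = -50 (negative, add 12 hours = 720) = 670 minutes
= 11 hours and 10 minutes past 12:00 = 11:10

Final answer: 11:10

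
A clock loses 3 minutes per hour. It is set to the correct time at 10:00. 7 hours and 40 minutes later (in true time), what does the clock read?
For every 60 true minutes, the faulty clock advances 60 - 3 = 57 minutes.
True elapsed: 7 hours and 40 minutes = 460 minutes.
Faulty clock advances: 460 x 57/60 = 437 minutes (drift: 23 minutes behind).
Shown time: 10:00 + 437 minutes = 5:17.

Final answer: 5:17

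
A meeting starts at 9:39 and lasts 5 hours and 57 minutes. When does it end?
Starting time: 9:39
Adding 57 minutes to 39 minutes: 39 + 57 = 96 minutes = 1 hour and 36 minutes
Adding 5 hours: 9 + 5 + 1 (carry) = 15 - 12 = 3
Final time: 3:36

Final answer: 3:36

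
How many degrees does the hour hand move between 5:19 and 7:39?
The hour hand moves 0.5 degrees per minute.
Time elapsed: 7:39 - 5:19 = 140 minutes
Angular displacement: 140 x 0.5 = 70 degrees

Final answer: 70 degrees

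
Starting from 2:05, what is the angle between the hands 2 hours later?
First find the time 2 hours after 2:05.
Total minutes: 2 x 60 + 5 + 2 x 60 + 0 = 245.
245 mod 720 = 245 minutes = 4:05.
Now compute the angle at 4:05:
Hour hand: 4 x 30 + 5 x 0.5 = 122.5 degrees
Minute hand: 5 x 6 = 30 degrees
Difference: |122.5 - 30| = 92.5 degrees
The angle is 92.5 degrees

Final answer: 92.5 degrees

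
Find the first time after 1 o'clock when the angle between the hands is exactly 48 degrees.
At t minutes past 1:00, the hour hand is at 30 x 1 + 0.5t degrees and the minute hand is at 6t degrees.
The smaller angle between them is 48 degrees when |30H - 5.5t| = 48 or |30H - 5.5t| = 312.
With H = 1, solve 30 x 1 - 5.5t = +/- target for each target:
  t = (30 x 1 - 48) / 5.5 = -3.27 (outside (0, 60))
  t = (30 x 1 + 48) / 5.5 = 14.18
  t = (30 x 1 - 312) / 5.5 = -51.27 (outside (0, 60))
  t = (30 x 1 + 312) / 5.5 = 62.18 (outside (0, 60))
Valid solutions in (0, 60): {14.18} minutes.
The first occurrence is t = 14.18 minutes.
The hands form a 48-degree angle at 14.18 minutes past 1:00.

Final answer: 14.18 minutes past 1:00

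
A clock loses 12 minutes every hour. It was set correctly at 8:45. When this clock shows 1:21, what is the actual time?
For every 60 true minutes, the faulty clock advances 48 minutes, so 1 faulty-clock minute corresponds to 60/48 true minutes.
From 8:45 to 1:21 on the faulty dial is 276 minutes.
True elapsed: 276 x 60/48 = 345 minutes = 5 hours and 45 minutes.
True time: 8:45 + 5 hours and 45 minutes = 2:30.

Final answer: 2:30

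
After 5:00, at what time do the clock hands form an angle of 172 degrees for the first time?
At t minutes past 5:00, the hour hand is at 30 x 5 + 0.5t degrees and the minute hand is at 6t degrees.
The smaller angle between them is 172 degrees when |30H - 5.5t| = 172 or |30H - 5.5t| = 188.
With H = 5, solve 30 x 5 - 5.5t = +/- target for each target:
  t = (30 x 5 - 172) / 5.5 = -4 (outside (0, 60))
  t = (30 x 5 + 172) / 5.5 = 58.55
  t = (30 x 5 - 188) / 5.5 = -6.91 (outside (0, 60))
  t = (30 x 5 + 188) / 5.5 = 61.45 (outside (0, 60))
Valid solutions in (0, 60): {58.55} minutes.
The first occurrence is t = 58.55 minutes.
The hands form a 172-degree angle at 58.55 minutes past 5:00.

Final answer: 58.55 minutes past 5:00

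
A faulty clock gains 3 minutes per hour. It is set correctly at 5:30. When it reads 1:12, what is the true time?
For every 60 true minutes, the faulty clock advances 63 minutes, so 1 faulty-clock minute corresponds to 60/63 true minutes.
From 5:30 to 1:12 on the faulty dial is 462 minutes.
True elapsed: 462 x 60/63 = 440 minutes = 7 hours and 20 minutes.
True time: 5:30 + 7 hours and 20 minutes = 12:50.

Final answer: 12:50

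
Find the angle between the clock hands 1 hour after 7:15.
First find the time 1 hour after 7:15.
Total minutes: 7 x 60 + 15 + 1 x 60 + 0 = 495.
495 mod 720 = 495 minutes = 8:15.
Now compute the angle at 8:15:
Hour hand: 8 x 30 + 15 x 0.5 = 247.5 degrees
Minute hand: 15 x 6 = 90 degrees
Difference: |247.5 - 90| = 157.5 degrees
The angle is 157.5 degrees

Final answer: 157.5 degrees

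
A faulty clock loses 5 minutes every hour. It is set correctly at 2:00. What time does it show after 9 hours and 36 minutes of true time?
For every 60 true minutes, the faulty clock advances 60 - 5 = 55 minutes.
True elapsed: 9 hours and 36 minutes = 576 minutes.
Faulty clock advances: 576 x 55/60 = 528 minutes (drift: 48 minutes behind).
Shown time: 2:00 + 528 minutes = 10:48.

Final answer: 10:48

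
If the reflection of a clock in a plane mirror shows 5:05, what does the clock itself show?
Reflection across the vertical (12-6) axis maps a hand at angle A degrees to (360 - A) degrees, which sends a reading of T minutes past 12:00 to (720 - T) minutes past 12:00.
Mirror reads 5:05 = 305 minutes past 12:00.
Actual time: (720 - 305) mod 720 = 415 minutes = 6:55.

Final answer: 6:55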